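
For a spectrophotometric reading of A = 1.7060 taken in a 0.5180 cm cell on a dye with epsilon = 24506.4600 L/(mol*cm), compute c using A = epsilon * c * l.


Formula: c = A / (epsilon * l)
Substituting: c = 1.7060 / (24506.4600 * 0.5180)
Result: 1.3439e-04 mol/L


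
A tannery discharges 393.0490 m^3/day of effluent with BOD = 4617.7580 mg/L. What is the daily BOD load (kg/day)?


Formula: BOD_load = volume * conc / 1000
Substituting: BOD_load = 393.0490 * 4617.7580 / 1000
Result: 1815.0052 kg/day


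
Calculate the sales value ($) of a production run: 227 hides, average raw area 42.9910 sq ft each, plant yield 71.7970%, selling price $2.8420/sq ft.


Raw_total = N * avg_area = 227 * 42.9910 = 9758.9570 sq ft
Finished = Raw_total * yield / 100 = 9758.9570 * 71.7970 / 100 = 7006.6384 sq ft
Value = Finished * price = 7006.6384 * 2.8420 = 19912.8662 $


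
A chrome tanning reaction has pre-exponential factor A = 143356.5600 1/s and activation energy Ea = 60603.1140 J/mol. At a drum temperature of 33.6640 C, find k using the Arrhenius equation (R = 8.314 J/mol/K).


T_K = T_C + 273.15 = 33.6640 + 273.15 = 306.8140 K
exponent = -Ea / (R * T_K) = -60603.1140 / (8.314 * 306.8140) = -23.7580
k = A * exp(exponent) = 143356.5600 * exp(-23.7580) = 6.8937e-06 1/s


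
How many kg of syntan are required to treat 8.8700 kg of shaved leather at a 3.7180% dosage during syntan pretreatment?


Formula: Syntan = substrate * pct / 100
Substituting: Syntan = 8.8700 * 3.7180 / 100
Result: 0.3298 kg


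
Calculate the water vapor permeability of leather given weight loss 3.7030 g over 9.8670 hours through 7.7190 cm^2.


Formula: WVP = loss / (area * time)
Substituting: WVP = 3.7030 / (7.7190 * 9.8670)
Result: 0.0486192 g/(cm^2*hr)


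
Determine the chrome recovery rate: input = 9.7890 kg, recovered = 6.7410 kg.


Formula: Recovery = recovered / input * 100
Substituting: Recovery = 6.7410 / 9.7890 * 100
Result: 68.8630 %


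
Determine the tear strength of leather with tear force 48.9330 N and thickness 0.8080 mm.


Formula: Tear strength = force / thickness
Substituting: Tear strength = 48.9330 / 0.8080
Result: 60.5606 N/mm


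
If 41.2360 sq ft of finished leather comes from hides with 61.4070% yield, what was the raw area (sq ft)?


Formula: raw = finished * 100 / yield
Substituting: raw = 41.2360 * 100 / 61.4070
Result: 67.1520 sq ft


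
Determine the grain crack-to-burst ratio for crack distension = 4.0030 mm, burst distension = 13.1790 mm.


Formula: Ratio = crack / burst
Substituting: Ratio = 4.0030 / 13.1790
Result: 0.3037


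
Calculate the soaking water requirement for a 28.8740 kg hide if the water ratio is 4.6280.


Formula: Water = hide_weight * ratio
Substituting: Water = 28.8740 * 4.6280
Result: 133.6289 kg


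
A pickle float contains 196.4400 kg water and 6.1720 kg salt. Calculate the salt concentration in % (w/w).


Formula: Conc = salt / (water + salt) * 100
Substituting: Conc = 6.1720 / (196.4400 + 6.1720) * 100
Result: 3.0462 %


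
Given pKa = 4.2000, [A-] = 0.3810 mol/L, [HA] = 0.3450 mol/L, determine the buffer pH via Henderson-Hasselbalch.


ratio = [A-] / [HA] = 0.3810 / 0.3450 = 1.1043
log10(ratio) = 0.0431059
pH = pKa + log10(ratio) = 4.2000 + 0.0431059 = 4.2431


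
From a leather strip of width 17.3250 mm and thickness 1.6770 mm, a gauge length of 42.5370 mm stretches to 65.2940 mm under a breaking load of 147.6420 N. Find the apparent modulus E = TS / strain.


TS = F / (w * t) = 147.6420 / (17.3250 * 1.6770) = 5.0816 N/mm^2
strain = (Lf - L0) / L0 = (65.2940 - 42.5370) / 42.5370 = 0.5350
E = TS / strain = 5.0816 / 0.5350 = 9.4985 N/mm^2


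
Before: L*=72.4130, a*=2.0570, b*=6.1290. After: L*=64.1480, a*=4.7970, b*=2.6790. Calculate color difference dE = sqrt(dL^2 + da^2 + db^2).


dL = -8.2650, da = 2.7400, db = -3.4500
dE = sqrt((-8.2650)^2 + 2.7400^2 + (-3.4500)^2) = 9.3659


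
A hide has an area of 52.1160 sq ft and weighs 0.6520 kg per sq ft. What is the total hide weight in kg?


Formula: Weight = area * weight_per_sqft
Substituting: Weight = 52.1160 * 0.6520
Result: 33.9796 kg


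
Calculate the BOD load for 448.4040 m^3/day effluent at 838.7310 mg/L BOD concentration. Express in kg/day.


Formula: BOD_load = volume * conc / 1000
Substituting: BOD_load = 448.4040 * 838.7310 / 1000
Result: 376.0903 kg/day


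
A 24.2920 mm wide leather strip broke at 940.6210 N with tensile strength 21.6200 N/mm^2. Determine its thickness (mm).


Formula: t = F / (TS * w)
Substituting: t = 940.6210 / (21.6200 * 24.2920)
Result: 1.7910 mm


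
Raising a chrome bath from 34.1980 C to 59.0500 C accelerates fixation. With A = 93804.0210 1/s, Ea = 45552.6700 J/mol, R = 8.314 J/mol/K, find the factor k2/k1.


T1 = 34.1980 + 273.15 = 307.3480 K; T2 = 59.0500 + 273.15 = 332.2000 K
k1 = A * exp(-Ea/(R*T1)) = 93804.0210 * exp(-45552.6700/(8.314*307.3480)) = 0.00169879 1/s
k2 = A * exp(-Ea/(R*T2)) = 93804.0210 * exp(-45552.6700/(8.314*332.2000)) = 0.00644656 1/s
k2/k1 = 0.00644656 / 0.00169879 = 3.7948


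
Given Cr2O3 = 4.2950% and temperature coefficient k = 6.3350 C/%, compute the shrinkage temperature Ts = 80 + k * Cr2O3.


Formula: Ts = 80 + k * Cr2O3
Substituting: Ts = 80 + 6.3350 * 4.2950
Result: 107.2088 C


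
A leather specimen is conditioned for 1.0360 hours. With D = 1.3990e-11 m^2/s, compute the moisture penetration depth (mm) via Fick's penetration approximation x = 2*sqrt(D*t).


t = 1.0360 hr * 3600 = 3729.6000 s
D * t = 1.3990e-11 * 3729.6000 = 5.2177e-08
x = 2 * sqrt(D*t) = 2 * sqrt(5.2177e-08) = 4.5685e-04 m = 0.4568 mm


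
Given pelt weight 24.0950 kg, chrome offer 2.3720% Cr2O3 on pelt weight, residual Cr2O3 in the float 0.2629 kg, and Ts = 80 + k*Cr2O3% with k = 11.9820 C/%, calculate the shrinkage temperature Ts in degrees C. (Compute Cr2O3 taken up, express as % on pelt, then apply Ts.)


Offered = pelt * offer_pct / 100 = 24.0950 * 2.3720 / 100 = 0.5715 kg
Uptake = offered - residual = 0.5715 - 0.2629 = 0.3086 kg
Cr2O3% on pelt = uptake / pelt * 100 = 0.3086 / 24.0950 * 100 = 1.2809 %
Ts = 80 + k * Cr2O3% = 80 + 11.9820 * 1.2809 = 95.3478 C


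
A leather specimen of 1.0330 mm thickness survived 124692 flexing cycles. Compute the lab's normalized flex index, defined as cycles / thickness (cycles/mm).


Formula: Index = cycles / thickness
Substituting: Index = 124692 / 1.0330
Result: 120708.6157 cycles/mm


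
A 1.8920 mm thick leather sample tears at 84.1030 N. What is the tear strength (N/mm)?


Formula: Tear strength = force / thickness
Substituting: Tear strength = 84.1030 / 1.8920
Result: 44.4519 N/mm


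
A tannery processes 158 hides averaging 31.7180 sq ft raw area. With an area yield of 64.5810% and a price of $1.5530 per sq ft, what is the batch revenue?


Raw_total = N * avg_area = 158 * 31.7180 = 5011.4440 sq ft
Finished = Raw_total * yield / 100 = 5011.4440 * 64.5810 / 100 = 3236.4406 sq ft
Value = Finished * price = 3236.4406 * 1.5530 = 5026.1923 $


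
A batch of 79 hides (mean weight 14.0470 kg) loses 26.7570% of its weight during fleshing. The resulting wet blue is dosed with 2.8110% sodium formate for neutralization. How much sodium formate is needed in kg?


Total_raw = N * avg_wt = 79 * 14.0470 = 1109.7130 kg
Substrate = Total_raw * (1 - loss/100) = 1109.7130 * (1 - 26.7570/100) = 812.7871 kg
Neutralizer = Substrate * pct / 100 = 812.7871 * 2.8110 / 100 = 22.8474 kg


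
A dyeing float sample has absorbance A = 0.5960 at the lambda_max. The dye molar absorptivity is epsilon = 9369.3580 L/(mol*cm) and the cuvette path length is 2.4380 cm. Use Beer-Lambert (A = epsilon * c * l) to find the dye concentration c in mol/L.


Formula: c = A / (epsilon * l)
Substituting: c = 0.5960 / (9369.3580 * 2.4380)
Result: 2.6092e-05 mol/L


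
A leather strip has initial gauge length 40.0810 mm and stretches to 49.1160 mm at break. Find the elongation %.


Formula: Elongation = (Lf - L0) / L0 * 100
Substituting: Elongation = (49.1160 - 40.0810) / 40.0810 * 100
Result: 22.5419 %


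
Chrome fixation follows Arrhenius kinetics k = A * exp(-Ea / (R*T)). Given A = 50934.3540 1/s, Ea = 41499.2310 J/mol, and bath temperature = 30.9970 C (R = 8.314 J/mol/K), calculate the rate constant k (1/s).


T_K = T_C + 273.15 = 30.9970 + 273.15 = 304.1470 K
exponent = -Ea / (R * T_K) = -41499.2310 / (8.314 * 304.1470) = -16.4114
k = A * exp(exponent) = 50934.3540 * exp(-16.4114) = 0.00379854 1/s


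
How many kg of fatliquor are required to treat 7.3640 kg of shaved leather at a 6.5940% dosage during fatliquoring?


Formula: Fat = substrate * pct / 100
Substituting: Fat = 7.3640 * 6.5940 / 100
Result: 0.4856 kg


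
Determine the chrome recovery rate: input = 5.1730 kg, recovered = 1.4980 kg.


Formula: Recovery = recovered / input * 100
Substituting: Recovery = 1.4980 / 5.1730 * 100
Result: 28.9581 %


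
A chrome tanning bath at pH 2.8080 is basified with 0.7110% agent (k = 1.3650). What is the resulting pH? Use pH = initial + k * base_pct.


Formula: pH_final = pH_initial + k * base_pct
Substituting: pH_final = 2.8080 + 1.3650 * 0.7110
Result: 3.7785


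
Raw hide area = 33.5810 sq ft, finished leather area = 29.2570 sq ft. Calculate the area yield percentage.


Formula: Yield = finished / raw * 100
Substituting: Yield = 29.2570 / 33.5810 * 100
Result: 87.1237 %


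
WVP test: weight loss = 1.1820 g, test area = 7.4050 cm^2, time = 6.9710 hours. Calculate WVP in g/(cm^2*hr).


Formula: WVP = loss / (area * time)
Substituting: WVP = 1.1820 / (7.4050 * 6.9710)
Result: 0.022898 g/(cm^2*hr)


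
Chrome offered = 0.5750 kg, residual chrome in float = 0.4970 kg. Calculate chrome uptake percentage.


Formula: Uptake = (offered - residual) / offered * 100
Substituting: Uptake = (0.5750 - 0.4970) / 0.5750 * 100
Result: 13.5652 %


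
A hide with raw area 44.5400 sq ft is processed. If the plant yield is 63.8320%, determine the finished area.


Formula: finished = raw * yield / 100
Substituting: finished = 44.5400 * 63.8320 / 100
Result: 28.4308 sq ft


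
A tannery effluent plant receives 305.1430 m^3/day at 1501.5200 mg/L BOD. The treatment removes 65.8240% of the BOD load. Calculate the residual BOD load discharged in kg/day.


Load_in = volume * conc / 1000 = 305.1430 * 1501.5200 / 1000 = 458.1783 kg/day
Removed = Load_in * eff / 100 = 458.1783 * 65.8240 / 100 = 301.5913 kg/day
Load_out = Load_in - Removed = 458.1783 - 301.5913 = 156.5870 kg/day


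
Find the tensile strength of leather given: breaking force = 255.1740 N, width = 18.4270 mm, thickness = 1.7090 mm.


Formula: TS = force / (width * thickness)
Substituting: TS = 255.1740 / (18.4270 * 1.7090)
Result: 8.1029 N/mm^2


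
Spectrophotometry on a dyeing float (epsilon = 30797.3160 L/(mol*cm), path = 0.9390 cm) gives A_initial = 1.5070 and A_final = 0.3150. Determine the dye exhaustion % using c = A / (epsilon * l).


c_initial = A_i / (epsilon * l) = 1.5070 / (30797.3160 * 0.9390) = 5.2112e-05 mol/L
c_final = A_f / (epsilon * l) = 0.3150 / (30797.3160 * 0.9390) = 1.0893e-05 mol/L
Exhaustion = (c_initial - c_final) / c_initial * 100 = (5.2112e-05 - 1.0893e-05) / 5.2112e-05 * 100 = 79.0975 %


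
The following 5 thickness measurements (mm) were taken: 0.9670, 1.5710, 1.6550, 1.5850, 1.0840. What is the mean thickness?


Formula: Average = sum / n
Substituting: Average = 6.8620 / 5
Result: 1.3724 mm


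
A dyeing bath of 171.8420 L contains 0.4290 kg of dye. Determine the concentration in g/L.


Formula: Conc = dye_mass(kg) / volume(L) * 1000
Substituting: Conc = 0.4290 / 171.8420 * 1000
Result: 2.4965 g/L


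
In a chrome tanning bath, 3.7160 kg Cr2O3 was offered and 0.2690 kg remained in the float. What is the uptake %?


Formula: Uptake = (offered - residual) / offered * 100
Substituting: Uptake = (3.7160 - 0.2690) / 3.7160 * 100
Result: 92.7610 %


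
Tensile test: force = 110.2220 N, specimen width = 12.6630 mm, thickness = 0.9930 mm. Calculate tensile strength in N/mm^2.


Formula: TS = force / (width * thickness)
Substituting: TS = 110.2220 / (12.6630 * 0.9930)
Result: 8.7656 N/mm^2


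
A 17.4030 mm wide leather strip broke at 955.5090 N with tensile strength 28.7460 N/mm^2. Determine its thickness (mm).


Formula: t = F / (TS * w)
Substituting: t = 955.5090 / (28.7460 * 17.4030)
Result: 1.9100 mm


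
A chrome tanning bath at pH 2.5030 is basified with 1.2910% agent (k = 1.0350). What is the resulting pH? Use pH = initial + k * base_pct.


Formula: pH_final = pH_initial + k * base_pct
Substituting: pH_final = 2.5030 + 1.0350 * 1.2910
Result: 3.8392


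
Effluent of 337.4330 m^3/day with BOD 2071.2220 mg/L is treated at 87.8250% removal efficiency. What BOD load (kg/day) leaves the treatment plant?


Load_in = volume * conc / 1000 = 337.4330 * 2071.2220 / 1000 = 698.8987 kg/day
Removed = Load_in * eff / 100 = 698.8987 * 87.8250 / 100 = 613.8077 kg/day
Load_out = Load_in - Removed = 698.8987 - 613.8077 = 85.0909 kg/day


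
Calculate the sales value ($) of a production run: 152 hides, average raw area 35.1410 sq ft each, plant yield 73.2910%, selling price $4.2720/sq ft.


Raw_total = N * avg_area = 152 * 35.1410 = 5341.4320 sq ft
Finished = Raw_total * yield / 100 = 5341.4320 * 73.2910 / 100 = 3914.7889 sq ft
Value = Finished * price = 3914.7889 * 4.2720 = 16723.9783 $


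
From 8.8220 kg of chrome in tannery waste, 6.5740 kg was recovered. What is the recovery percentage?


Formula: Recovery = recovered / input * 100
Substituting: Recovery = 6.5740 / 8.8220 * 100
Result: 74.5182 %


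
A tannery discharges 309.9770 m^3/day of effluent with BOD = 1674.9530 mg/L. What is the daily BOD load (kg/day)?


Formula: BOD_load = volume * conc / 1000
Substituting: BOD_load = 309.9770 * 1674.9530 / 1000
Result: 519.1969 kg/day


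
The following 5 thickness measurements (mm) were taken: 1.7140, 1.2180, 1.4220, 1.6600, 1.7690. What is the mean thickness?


Formula: Average = sum / n
Substituting: Average = 7.7830 / 5
Result: 1.5566 mm


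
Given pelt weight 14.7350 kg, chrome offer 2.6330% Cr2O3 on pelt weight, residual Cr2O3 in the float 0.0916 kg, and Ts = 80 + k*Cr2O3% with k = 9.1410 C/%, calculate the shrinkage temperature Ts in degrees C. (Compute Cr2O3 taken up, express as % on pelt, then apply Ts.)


Offered = pelt * offer_pct / 100 = 14.7350 * 2.6330 / 100 = 0.3880 kg
Uptake = offered - residual = 0.3880 - 0.0916 = 0.2964 kg
Cr2O3% on pelt = uptake / pelt * 100 = 0.2964 / 14.7350 * 100 = 2.0114 %
Ts = 80 + k * Cr2O3% = 80 + 9.1410 * 2.0114 = 98.3858 C


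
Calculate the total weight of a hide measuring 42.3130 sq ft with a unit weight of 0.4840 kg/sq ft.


Formula: Weight = area * weight_per_sqft
Substituting: Weight = 42.3130 * 0.4840
Result: 20.4795 kg


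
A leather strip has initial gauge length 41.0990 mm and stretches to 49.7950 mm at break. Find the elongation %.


Formula: Elongation = (Lf - L0) / L0 * 100
Substituting: Elongation = (49.7950 - 41.0990) / 41.0990 * 100
Result: 21.1587 %


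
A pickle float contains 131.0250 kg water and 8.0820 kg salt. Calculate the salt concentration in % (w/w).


Formula: Conc = salt / (water + salt) * 100
Substituting: Conc = 8.0820 / (131.0250 + 8.0820) * 100
Result: 5.8099 %


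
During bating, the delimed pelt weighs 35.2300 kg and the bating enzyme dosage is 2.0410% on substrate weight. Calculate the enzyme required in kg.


Formula: Enzyme = substrate * pct / 100
Substituting: Enzyme = 35.2300 * 2.0410 / 100
Result: 0.7190 kg


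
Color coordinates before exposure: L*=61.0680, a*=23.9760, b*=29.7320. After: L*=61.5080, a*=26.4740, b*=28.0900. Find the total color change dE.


dL = 0.4400, da = 2.4980, db = -1.6420
dE = sqrt(0.4400^2 + 2.4980^2 + (-1.6420)^2) = 3.0216


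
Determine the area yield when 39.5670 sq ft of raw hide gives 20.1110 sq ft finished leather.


Formula: Yield = finished / raw * 100
Substituting: Yield = 20.1110 / 39.5670 * 100
Result: 50.8277 %


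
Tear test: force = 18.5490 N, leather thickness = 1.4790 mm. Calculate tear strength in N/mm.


Formula: Tear strength = force / thickness
Substituting: Tear strength = 18.5490 / 1.4790
Result: 12.5416 N/mm


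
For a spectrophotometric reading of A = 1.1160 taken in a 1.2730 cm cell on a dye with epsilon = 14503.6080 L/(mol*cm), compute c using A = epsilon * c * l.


Formula: c = A / (epsilon * l)
Substituting: c = 1.1160 / (14503.6080 * 1.2730)
Result: 6.0445e-05 mol/L


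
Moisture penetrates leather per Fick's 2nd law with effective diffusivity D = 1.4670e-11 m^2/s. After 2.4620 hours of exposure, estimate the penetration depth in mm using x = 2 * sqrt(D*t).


t = 2.4620 hr * 3600 = 8863.2000 s
D * t = 1.4670e-11 * 8863.2000 = 1.3002e-07
x = 2 * sqrt(D*t) = 2 * sqrt(1.3002e-07) = 7.2117e-04 m = 0.7212 mm


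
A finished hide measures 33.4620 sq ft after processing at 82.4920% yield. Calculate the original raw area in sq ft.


Formula: raw = finished * 100 / yield
Substituting: raw = 33.4620 * 100 / 82.4920
Result: 40.5639 sq ft


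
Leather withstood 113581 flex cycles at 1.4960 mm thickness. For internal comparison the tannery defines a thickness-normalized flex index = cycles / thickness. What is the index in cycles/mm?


Formula: Index = cycles / thickness
Substituting: Index = 113581 / 1.4960
Result: 75923.1283 cycles/mm


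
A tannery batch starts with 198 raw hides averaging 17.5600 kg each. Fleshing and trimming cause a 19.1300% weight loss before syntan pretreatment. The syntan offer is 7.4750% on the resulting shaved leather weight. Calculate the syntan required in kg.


Total_raw = N * avg_wt = 198 * 17.5600 = 3476.8800 kg
Substrate = Total_raw * (1 - loss/100) = 3476.8800 * (1 - 19.1300/100) = 2811.7529 kg
Syntan = Substrate * pct / 100 = 2811.7529 * 7.4750 / 100 = 210.1785 kg


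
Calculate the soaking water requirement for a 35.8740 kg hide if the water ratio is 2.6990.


Formula: Water = hide_weight * ratio
Substituting: Water = 35.8740 * 2.6990
Result: 96.8239 kg


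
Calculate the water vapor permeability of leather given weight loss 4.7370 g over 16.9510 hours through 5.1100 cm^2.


Formula: WVP = loss / (area * time)
Substituting: WVP = 4.7370 / (5.1100 * 16.9510)
Result: 0.0546874 g/(cm^2*hr)


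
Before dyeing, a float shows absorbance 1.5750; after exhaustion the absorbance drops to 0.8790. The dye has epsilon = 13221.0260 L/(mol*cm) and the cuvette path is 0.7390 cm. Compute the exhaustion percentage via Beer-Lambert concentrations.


c_initial = A_i / (epsilon * l) = 1.5750 / (13221.0260 * 0.7390) = 1.6120e-04 mol/L
c_final = A_f / (epsilon * l) = 0.8790 / (13221.0260 * 0.7390) = 8.9966e-05 mol/L
Exhaustion = (c_initial - c_final) / c_initial * 100 = (1.6120e-04 - 8.9966e-05) / 1.6120e-04 * 100 = 44.1905 %


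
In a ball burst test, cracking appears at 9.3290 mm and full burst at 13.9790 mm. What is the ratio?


Formula: Ratio = crack / burst
Substituting: Ratio = 9.3290 / 13.9790
Result: 0.6674


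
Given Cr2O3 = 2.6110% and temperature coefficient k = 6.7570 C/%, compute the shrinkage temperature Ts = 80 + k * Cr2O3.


Formula: Ts = 80 + k * Cr2O3
Substituting: Ts = 80 + 6.7570 * 2.6110
Result: 97.6425 C


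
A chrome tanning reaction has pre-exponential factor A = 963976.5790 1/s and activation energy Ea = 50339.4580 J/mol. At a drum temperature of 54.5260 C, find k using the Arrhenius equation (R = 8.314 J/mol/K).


T_K = T_C + 273.15 = 54.5260 + 273.15 = 327.6760 K
exponent = -Ea / (R * T_K) = -50339.4580 / (8.314 * 327.6760) = -18.4780
k = A * exp(exponent) = 963976.5790 * exp(-18.4780) = 0.00910318 1/s


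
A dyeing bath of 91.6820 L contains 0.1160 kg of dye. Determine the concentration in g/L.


Formula: Conc = dye_mass(kg) / volume(L) * 1000
Substituting: Conc = 0.1160 / 91.6820 * 1000
Result: 1.2652 g/L


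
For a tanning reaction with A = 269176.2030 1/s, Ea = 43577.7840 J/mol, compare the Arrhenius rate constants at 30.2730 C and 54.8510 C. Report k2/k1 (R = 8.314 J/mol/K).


T1 = 30.2730 + 273.15 = 303.4230 K; T2 = 54.8510 + 273.15 = 328.0010 K
k1 = A * exp(-Ea/(R*T1)) = 269176.2030 * exp(-43577.7840/(8.314*303.4230)) = 0.00846831 1/s
k2 = A * exp(-Ea/(R*T2)) = 269176.2030 * exp(-43577.7840/(8.314*328.0010)) = 0.0309001 1/s
k2/k1 = 0.0309001 / 0.00846831 = 3.6489


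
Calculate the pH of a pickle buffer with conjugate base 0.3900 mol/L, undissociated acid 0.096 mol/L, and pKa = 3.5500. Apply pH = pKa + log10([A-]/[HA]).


ratio = [A-] / [HA] = 0.3900 / 0.096 = 4.0625
log10(ratio) = 0.6088
pH = pKa + log10(ratio) = 3.5500 + 0.6088 = 4.1588


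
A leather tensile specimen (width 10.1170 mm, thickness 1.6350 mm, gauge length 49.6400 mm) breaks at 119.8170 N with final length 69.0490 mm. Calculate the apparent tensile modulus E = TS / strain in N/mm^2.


TS = F / (w * t) = 119.8170 / (10.1170 * 1.6350) = 7.2435 N/mm^2
strain = (Lf - L0) / L0 = (69.0490 - 49.6400) / 49.6400 = 0.3910
E = TS / strain = 7.2435 / 0.3910 = 18.5258 N/mm^2


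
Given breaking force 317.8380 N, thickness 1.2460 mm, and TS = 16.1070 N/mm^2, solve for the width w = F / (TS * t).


Formula: w = F / (TS * t)
Substituting: w = 317.8380 / (16.1070 * 1.2460)
Result: 15.8370 mm


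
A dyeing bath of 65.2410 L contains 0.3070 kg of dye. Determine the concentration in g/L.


Formula: Conc = dye_mass(kg) / volume(L) * 1000
Substituting: Conc = 0.3070 / 65.2410 * 1000
Result: 4.7056 g/L


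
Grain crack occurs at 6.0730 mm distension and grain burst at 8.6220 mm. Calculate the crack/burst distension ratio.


Formula: Ratio = crack / burst
Substituting: Ratio = 6.0730 / 8.6220
Result: 0.7044


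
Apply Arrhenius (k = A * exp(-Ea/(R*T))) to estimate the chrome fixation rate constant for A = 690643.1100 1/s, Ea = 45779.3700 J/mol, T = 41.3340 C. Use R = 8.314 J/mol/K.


T_K = T_C + 273.15 = 41.3340 + 273.15 = 314.4840 K
exponent = -Ea / (R * T_K) = -45779.3700 / (8.314 * 314.4840) = -17.5090
k = A * exp(exponent) = 690643.1100 * exp(-17.5090) = 0.0171867 1/s


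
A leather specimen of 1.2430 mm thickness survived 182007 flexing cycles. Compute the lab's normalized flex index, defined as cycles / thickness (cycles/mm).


Formula: Index = cycles / thickness
Substituting: Index = 182007 / 1.2430
Result: 146425.5833 cycles/mm


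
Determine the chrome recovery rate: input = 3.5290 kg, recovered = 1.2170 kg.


Formula: Recovery = recovered / input * 100
Substituting: Recovery = 1.2170 / 3.5290 * 100
Result: 34.4857 %


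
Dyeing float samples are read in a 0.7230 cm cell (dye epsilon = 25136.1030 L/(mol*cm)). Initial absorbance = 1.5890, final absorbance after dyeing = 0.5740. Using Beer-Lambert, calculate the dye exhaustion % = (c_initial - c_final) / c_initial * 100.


c_initial = A_i / (epsilon * l) = 1.5890 / (25136.1030 * 0.7230) = 8.7435e-05 mol/L
c_final = A_f / (epsilon * l) = 0.5740 / (25136.1030 * 0.7230) = 3.1585e-05 mol/L
Exhaustion = (c_initial - c_final) / c_initial * 100 = (8.7435e-05 - 3.1585e-05) / 8.7435e-05 * 100 = 63.8767 %


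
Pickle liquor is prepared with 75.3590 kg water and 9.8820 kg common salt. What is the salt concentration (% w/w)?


Formula: Conc = salt / (water + salt) * 100
Substituting: Conc = 9.8820 / (75.3590 + 9.8820) * 100
Result: 11.5930 %


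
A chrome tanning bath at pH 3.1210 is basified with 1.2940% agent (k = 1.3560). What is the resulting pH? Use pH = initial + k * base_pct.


Formula: pH_final = pH_initial + k * base_pct
Substituting: pH_final = 3.1210 + 1.3560 * 1.2940
Result: 4.8757


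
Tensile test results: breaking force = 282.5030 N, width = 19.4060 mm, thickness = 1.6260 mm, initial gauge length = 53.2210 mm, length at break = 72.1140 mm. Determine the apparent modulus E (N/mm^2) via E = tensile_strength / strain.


TS = F / (w * t) = 282.5030 / (19.4060 * 1.6260) = 8.9530 N/mm^2
strain = (Lf - L0) / L0 = (72.1140 - 53.2210) / 53.2210 = 0.3550
E = TS / strain = 8.9530 / 0.3550 = 25.2202 N/mm^2


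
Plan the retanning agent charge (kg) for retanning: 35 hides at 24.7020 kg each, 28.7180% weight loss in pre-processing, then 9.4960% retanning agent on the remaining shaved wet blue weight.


Total_raw = N * avg_wt = 35 * 24.7020 = 864.5700 kg
Substrate = Total_raw * (1 - loss/100) = 864.5700 * (1 - 28.7180/100) = 616.2828 kg
Retan = Substrate * pct / 100 = 616.2828 * 9.4960 / 100 = 58.5222 kg


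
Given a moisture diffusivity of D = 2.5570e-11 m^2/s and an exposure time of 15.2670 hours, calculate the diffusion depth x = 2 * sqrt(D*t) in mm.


t = 15.2670 hr * 3600 = 54961.2000 s
D * t = 2.5570e-11 * 54961.2000 = 1.4054e-06
x = 2 * sqrt(D*t) = 2 * sqrt(1.4054e-06) = 0.00237096 m = 2.3710 mm


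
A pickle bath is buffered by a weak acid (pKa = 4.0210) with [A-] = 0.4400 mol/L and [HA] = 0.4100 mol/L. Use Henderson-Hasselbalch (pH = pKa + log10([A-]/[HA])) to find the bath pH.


ratio = [A-] / [HA] = 0.4400 / 0.4100 = 1.0732
log10(ratio) = 0.0306688
pH = pKa + log10(ratio) = 4.0210 + 0.0306688 = 4.0517


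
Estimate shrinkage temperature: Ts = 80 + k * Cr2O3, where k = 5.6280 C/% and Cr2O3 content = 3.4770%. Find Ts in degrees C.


Formula: Ts = 80 + k * Cr2O3
Substituting: Ts = 80 + 5.6280 * 3.4770
Result: 99.5686 C


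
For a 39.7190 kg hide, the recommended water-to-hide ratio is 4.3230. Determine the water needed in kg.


Formula: Water = hide_weight * ratio
Substituting: Water = 39.7190 * 4.3230
Result: 171.7052 kg


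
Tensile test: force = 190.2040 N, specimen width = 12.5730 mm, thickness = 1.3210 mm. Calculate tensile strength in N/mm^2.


Formula: TS = force / (width * thickness)
Substituting: TS = 190.2040 / (12.5730 * 1.3210)
Result: 11.4519 N/mm^2


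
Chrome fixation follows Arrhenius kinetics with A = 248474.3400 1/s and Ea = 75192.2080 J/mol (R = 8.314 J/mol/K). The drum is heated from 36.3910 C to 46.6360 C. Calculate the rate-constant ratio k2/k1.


T1 = 36.3910 + 273.15 = 309.5410 K; T2 = 46.6360 + 273.15 = 319.7860 K
k1 = A * exp(-Ea/(R*T1)) = 248474.3400 * exp(-75192.2080/(8.314*309.5410)) = 5.0844e-08 1/s
k2 = A * exp(-Ea/(R*T2)) = 248474.3400 * exp(-75192.2080/(8.314*319.7860)) = 1.2965e-07 1/s
k2/k1 = 1.2965e-07 / 5.0844e-08 = 2.5499


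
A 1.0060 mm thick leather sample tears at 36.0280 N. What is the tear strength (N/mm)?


Formula: Tear strength = force / thickness
Substituting: Tear strength = 36.0280 / 1.0060
Result: 35.8131 N/mm


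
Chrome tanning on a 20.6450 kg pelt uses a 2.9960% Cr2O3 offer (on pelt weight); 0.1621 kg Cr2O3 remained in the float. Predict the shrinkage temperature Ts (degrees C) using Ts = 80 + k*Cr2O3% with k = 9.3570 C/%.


Offered = pelt * offer_pct / 100 = 20.6450 * 2.9960 / 100 = 0.6185 kg
Uptake = offered - residual = 0.6185 - 0.1621 = 0.4564 kg
Cr2O3% on pelt = uptake / pelt * 100 = 0.4564 / 20.6450 * 100 = 2.2108 %
Ts = 80 + k * Cr2O3% = 80 + 9.3570 * 2.2108 = 100.6867 C


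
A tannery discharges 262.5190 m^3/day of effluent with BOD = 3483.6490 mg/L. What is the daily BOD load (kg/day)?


Formula: BOD_load = volume * conc / 1000
Substituting: BOD_load = 262.5190 * 3483.6490 / 1000
Result: 914.5241 kg/day


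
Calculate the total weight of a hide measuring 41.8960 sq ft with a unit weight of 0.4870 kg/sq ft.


Formula: Weight = area * weight_per_sqft
Substituting: Weight = 41.8960 * 0.4870
Result: 20.4034 kg


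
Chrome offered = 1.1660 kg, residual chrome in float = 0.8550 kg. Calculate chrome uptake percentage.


Formula: Uptake = (offered - residual) / offered * 100
Substituting: Uptake = (1.1660 - 0.8550) / 1.1660 * 100
Result: 26.6724 %


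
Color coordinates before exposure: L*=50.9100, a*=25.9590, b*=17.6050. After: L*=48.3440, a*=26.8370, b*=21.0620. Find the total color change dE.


dL = -2.5660, da = 0.8780, db = 3.4570
dE = sqrt((-2.5660)^2 + 0.8780^2 + 3.4570^2) = 4.3939


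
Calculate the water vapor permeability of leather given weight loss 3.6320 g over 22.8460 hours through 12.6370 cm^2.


Formula: WVP = loss / (area * time)
Substituting: WVP = 3.6320 / (12.6370 * 22.8460)
Result: 0.0125803 g/(cm^2*hr)


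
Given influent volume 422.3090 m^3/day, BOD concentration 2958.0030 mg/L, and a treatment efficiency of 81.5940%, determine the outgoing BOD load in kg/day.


Load_in = volume * conc / 1000 = 422.3090 * 2958.0030 / 1000 = 1249.1913 kg/day
Removed = Load_in * eff / 100 = 1249.1913 * 81.5940 / 100 = 1019.2651 kg/day
Load_out = Load_in - Removed = 1249.1913 - 1019.2651 = 229.9261 kg/day


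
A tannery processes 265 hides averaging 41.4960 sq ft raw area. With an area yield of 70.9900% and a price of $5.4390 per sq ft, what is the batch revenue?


Raw_total = N * avg_area = 265 * 41.4960 = 10996.4400 sq ft
Finished = Raw_total * yield / 100 = 10996.4400 * 70.9900 / 100 = 7806.3728 sq ft
Value = Finished * price = 7806.3728 * 5.4390 = 42458.8614 $


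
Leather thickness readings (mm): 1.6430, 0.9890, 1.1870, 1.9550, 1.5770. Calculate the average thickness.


Formula: Average = sum / n
Substituting: Average = 7.3510 / 5
Result: 1.4702 mm


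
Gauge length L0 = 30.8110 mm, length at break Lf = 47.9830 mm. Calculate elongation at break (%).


Formula: Elongation = (Lf - L0) / L0 * 100
Substituting: Elongation = (47.9830 - 30.8110) / 30.8110 * 100
Result: 55.7333 %


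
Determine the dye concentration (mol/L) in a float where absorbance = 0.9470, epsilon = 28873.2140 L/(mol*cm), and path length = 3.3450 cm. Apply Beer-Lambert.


Formula: c = A / (epsilon * l)
Substituting: c = 0.9470 / (28873.2140 * 3.3450)
Result: 9.8053e-06 mol/L


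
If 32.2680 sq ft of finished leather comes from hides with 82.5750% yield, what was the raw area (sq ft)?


Formula: raw = finished * 100 / yield
Substituting: raw = 32.2680 * 100 / 82.5750
Result: 39.0772 sq ft


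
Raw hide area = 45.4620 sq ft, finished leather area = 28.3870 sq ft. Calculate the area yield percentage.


Formula: Yield = finished / raw * 100
Substituting: Yield = 28.3870 / 45.4620 * 100
Result: 62.4412 %


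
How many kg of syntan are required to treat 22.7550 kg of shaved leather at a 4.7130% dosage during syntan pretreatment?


Formula: Syntan = substrate * pct / 100
Substituting: Syntan = 22.7550 * 4.7130 / 100
Result: 1.0724 kg


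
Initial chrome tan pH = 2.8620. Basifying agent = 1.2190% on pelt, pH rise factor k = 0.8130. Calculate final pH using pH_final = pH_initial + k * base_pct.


Formula: pH_final = pH_initial + k * base_pct
Substituting: pH_final = 2.8620 + 0.8130 * 1.2190
Result: 3.8530


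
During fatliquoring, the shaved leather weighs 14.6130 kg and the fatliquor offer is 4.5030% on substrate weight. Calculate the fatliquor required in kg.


Formula: Fat = substrate * pct / 100
Substituting: Fat = 14.6130 * 4.5030 / 100
Result: 0.6580 kg


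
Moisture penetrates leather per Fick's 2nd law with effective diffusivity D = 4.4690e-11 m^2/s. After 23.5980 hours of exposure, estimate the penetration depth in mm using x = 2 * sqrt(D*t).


t = 23.5980 hr * 3600 = 84952.8000 s
D * t = 4.4690e-11 * 84952.8000 = 3.7965e-06
x = 2 * sqrt(D*t) = 2 * sqrt(3.7965e-06) = 0.00389694 m = 3.8969 mm


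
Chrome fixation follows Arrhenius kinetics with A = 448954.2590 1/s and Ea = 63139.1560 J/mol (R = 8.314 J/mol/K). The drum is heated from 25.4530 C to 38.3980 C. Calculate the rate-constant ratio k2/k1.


T1 = 25.4530 + 273.15 = 298.6030 K; T2 = 38.3980 + 273.15 = 311.5480 K
k1 = A * exp(-Ea/(R*T1)) = 448954.2590 * exp(-63139.1560/(8.314*298.6030)) = 4.0445e-06 1/s
k2 = A * exp(-Ea/(R*T2)) = 448954.2590 * exp(-63139.1560/(8.314*311.5480)) = 1.1636e-05 1/s
k2/k1 = 1.1636e-05 / 4.0445e-06 = 2.8770


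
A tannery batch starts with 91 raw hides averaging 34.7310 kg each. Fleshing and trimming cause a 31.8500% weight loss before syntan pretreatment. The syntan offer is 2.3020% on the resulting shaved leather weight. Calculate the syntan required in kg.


Total_raw = N * avg_wt = 91 * 34.7310 = 3160.5210 kg
Substrate = Total_raw * (1 - loss/100) = 3160.5210 * (1 - 31.8500/100) = 2153.8951 kg
Syntan = Substrate * pct / 100 = 2153.8951 * 2.3020 / 100 = 49.5827 kg


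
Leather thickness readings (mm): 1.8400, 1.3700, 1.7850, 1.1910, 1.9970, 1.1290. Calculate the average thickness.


Formula: Average = sum / n
Substituting: Average = 9.3120 / 6
Result: 1.5520 mm


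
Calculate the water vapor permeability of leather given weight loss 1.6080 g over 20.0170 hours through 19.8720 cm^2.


Formula: WVP = loss / (area * time)
Substituting: WVP = 1.6080 / (19.8720 * 20.0170)
Result: 0.00404246 g/(cm^2*hr)


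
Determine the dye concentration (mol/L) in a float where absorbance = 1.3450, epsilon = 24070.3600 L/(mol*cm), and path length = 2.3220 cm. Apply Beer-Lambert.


Formula: c = A / (epsilon * l)
Substituting: c = 1.3450 / (24070.3600 * 2.3220)
Result: 2.4065e-05 mol/L


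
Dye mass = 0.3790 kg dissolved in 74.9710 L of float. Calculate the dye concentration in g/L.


Formula: Conc = dye_mass(kg) / volume(L) * 1000
Substituting: Conc = 0.3790 / 74.9710 * 1000
Result: 5.0553 g/L


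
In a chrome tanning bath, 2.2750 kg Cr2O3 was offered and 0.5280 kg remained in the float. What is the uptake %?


Formula: Uptake = (offered - residual) / offered * 100
Substituting: Uptake = (2.2750 - 0.5280) / 2.2750 * 100
Result: 76.7912 %


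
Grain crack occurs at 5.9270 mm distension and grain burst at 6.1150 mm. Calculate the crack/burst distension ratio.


Formula: Ratio = crack / burst
Substituting: Ratio = 5.9270 / 6.1150
Result: 0.9693


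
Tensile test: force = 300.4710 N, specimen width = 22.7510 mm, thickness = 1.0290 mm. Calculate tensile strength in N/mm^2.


Formula: TS = force / (width * thickness)
Substituting: TS = 300.4710 / (22.7510 * 1.0290)
Result: 12.8347 N/mm^2


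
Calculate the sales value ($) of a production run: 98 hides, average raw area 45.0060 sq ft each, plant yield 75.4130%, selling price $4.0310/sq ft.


Raw_total = N * avg_area = 98 * 45.0060 = 4410.5880 sq ft
Finished = Raw_total * yield / 100 = 4410.5880 * 75.4130 / 100 = 3326.1567 sq ft
Value = Finished * price = 3326.1567 * 4.0310 = 13407.7378 $


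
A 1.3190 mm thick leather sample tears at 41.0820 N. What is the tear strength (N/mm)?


Formula: Tear strength = force / thickness
Substituting: Tear strength = 41.0820 / 1.3190
Result: 31.1463 N/mm


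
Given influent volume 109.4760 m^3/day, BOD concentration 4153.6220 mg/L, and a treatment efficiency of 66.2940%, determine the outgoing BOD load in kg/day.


Load_in = volume * conc / 1000 = 109.4760 * 4153.6220 / 1000 = 454.7219 kg/day
Removed = Load_in * eff / 100 = 454.7219 * 66.2940 / 100 = 301.4534 kg/day
Load_out = Load_in - Removed = 454.7219 - 301.4534 = 153.2686 kg/day


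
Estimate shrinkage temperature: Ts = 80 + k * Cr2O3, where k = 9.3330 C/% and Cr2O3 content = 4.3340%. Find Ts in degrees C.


Formula: Ts = 80 + k * Cr2O3
Substituting: Ts = 80 + 9.3330 * 4.3340
Result: 120.4492 C


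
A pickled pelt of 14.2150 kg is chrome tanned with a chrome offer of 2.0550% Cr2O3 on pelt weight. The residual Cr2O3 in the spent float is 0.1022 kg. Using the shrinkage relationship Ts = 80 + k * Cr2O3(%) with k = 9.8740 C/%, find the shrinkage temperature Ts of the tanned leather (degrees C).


Offered = pelt * offer_pct / 100 = 14.2150 * 2.0550 / 100 = 0.2921 kg
Uptake = offered - residual = 0.2921 - 0.1022 = 0.1899 kg
Cr2O3% on pelt = uptake / pelt * 100 = 0.1899 / 14.2150 * 100 = 1.3360 %
Ts = 80 + k * Cr2O3% = 80 + 9.8740 * 1.3360 = 93.1921 C


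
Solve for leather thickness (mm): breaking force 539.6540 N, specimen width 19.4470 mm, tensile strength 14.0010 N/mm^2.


Formula: t = F / (TS * w)
Substituting: t = 539.6540 / (14.0010 * 19.4470)
Result: 1.9820 mm


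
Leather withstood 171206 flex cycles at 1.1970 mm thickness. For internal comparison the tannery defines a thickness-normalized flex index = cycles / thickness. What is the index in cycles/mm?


Formula: Index = cycles / thickness
Substituting: Index = 171206 / 1.1970
Result: 143029.2398 cycles/mm


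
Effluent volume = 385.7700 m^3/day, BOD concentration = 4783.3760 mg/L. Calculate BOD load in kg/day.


Formula: BOD_load = volume * conc / 1000
Substituting: BOD_load = 385.7700 * 4783.3760 / 1000
Result: 1845.2830 kg/day


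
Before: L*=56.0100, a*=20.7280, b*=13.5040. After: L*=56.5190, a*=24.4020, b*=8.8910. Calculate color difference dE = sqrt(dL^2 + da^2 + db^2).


dL = 0.5090, da = 3.6740, db = -4.6130
dE = sqrt(0.5090^2 + 3.6740^2 + (-4.6130)^2) = 5.9192


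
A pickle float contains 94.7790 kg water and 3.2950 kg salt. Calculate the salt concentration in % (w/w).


Formula: Conc = salt / (water + salt) * 100
Substituting: Conc = 3.2950 / (94.7790 + 3.2950) * 100
Result: 3.3597 %


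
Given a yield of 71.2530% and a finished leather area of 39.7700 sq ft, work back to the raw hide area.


Formula: raw = finished * 100 / yield
Substituting: raw = 39.7700 * 100 / 71.2530
Result: 55.8152 sq ft


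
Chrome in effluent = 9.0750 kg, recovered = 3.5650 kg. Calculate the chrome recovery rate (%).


Formula: Recovery = recovered / input * 100
Substituting: Recovery = 3.5650 / 9.0750 * 100
Result: 39.2837 %


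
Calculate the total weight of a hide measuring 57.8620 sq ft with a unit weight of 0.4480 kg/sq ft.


Formula: Weight = area * weight_per_sqft
Substituting: Weight = 57.8620 * 0.4480
Result: 25.9222 kg


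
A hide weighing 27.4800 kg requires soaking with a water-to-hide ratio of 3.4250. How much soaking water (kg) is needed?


Formula: Water = hide_weight * ratio
Substituting: Water = 27.4800 * 3.4250
Result: 94.1190 kg


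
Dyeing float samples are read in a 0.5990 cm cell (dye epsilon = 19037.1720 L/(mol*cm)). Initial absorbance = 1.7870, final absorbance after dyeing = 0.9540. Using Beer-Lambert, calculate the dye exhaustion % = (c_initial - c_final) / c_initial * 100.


c_initial = A_i / (epsilon * l) = 1.7870 / (19037.1720 * 0.5990) = 1.5671e-04 mol/L
c_final = A_f / (epsilon * l) = 0.9540 / (19037.1720 * 0.5990) = 8.3660e-05 mol/L
Exhaustion = (c_initial - c_final) / c_initial * 100 = (1.5671e-04 - 8.3660e-05) / 1.5671e-04 * 100 = 46.6144 %


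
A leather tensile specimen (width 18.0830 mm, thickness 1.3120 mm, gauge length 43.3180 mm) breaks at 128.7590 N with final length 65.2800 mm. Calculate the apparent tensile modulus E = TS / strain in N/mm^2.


TS = F / (w * t) = 128.7590 / (18.0830 * 1.3120) = 5.4272 N/mm^2
strain = (Lf - L0) / L0 = (65.2800 - 43.3180) / 43.3180 = 0.5070
E = TS / strain = 5.4272 / 0.5070 = 10.7046 N/mm^2


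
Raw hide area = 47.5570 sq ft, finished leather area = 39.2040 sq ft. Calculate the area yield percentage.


Formula: Yield = finished / raw * 100
Substituting: Yield = 39.2040 / 47.5570 * 100
Result: 82.4358 %


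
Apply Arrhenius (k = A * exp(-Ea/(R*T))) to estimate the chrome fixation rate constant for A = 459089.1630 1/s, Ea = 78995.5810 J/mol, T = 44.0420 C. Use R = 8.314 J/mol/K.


T_K = T_C + 273.15 = 44.0420 + 273.15 = 317.1920 K
exponent = -Ea / (R * T_K) = -78995.5810 / (8.314 * 317.1920) = -29.9551
k = A * exp(exponent) = 459089.1630 * exp(-29.9551) = 4.4933e-08 1/s


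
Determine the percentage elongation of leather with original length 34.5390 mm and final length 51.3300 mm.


Formula: Elongation = (Lf - L0) / L0 * 100
Substituting: Elongation = (51.3300 - 34.5390) / 34.5390 * 100
Result: 48.6146 %


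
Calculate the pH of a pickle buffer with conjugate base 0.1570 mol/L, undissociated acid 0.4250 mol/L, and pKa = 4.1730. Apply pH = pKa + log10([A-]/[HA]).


ratio = [A-] / [HA] = 0.1570 / 0.4250 = 0.3694
log10(ratio) = -0.4325
pH = pKa + log10(ratio) = 4.1730 - 0.4325 = 3.7405
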